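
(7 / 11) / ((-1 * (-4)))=7 / 44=0.16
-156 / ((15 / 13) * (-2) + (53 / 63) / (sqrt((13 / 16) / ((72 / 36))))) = 6771492 * sqrt(26) / 600889 + 60368490 / 600889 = 157.93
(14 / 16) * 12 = 21 / 2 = 10.50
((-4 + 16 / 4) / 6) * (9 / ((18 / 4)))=0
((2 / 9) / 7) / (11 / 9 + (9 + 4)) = 1 / 448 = 0.00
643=643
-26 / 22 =-13 / 11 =-1.18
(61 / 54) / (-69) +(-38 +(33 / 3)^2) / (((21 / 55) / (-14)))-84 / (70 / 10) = -11384233 / 3726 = -3055.35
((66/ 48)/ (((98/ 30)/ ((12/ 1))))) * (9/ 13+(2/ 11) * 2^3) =10.84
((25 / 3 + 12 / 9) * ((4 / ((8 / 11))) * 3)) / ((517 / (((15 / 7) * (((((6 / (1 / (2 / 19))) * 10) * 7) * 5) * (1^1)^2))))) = 146.14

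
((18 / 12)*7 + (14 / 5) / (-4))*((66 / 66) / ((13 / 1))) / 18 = 49 / 1170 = 0.04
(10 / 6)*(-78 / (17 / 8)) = -61.18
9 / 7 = 1.29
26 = 26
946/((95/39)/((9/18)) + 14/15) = 92235/566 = 162.96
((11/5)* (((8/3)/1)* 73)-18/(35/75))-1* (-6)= 41548/105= 395.70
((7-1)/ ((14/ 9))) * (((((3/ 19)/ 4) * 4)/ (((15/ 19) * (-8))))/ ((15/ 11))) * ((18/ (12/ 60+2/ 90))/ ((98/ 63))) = -72171/ 19600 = -3.68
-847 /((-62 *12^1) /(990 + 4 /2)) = 3388 /3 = 1129.33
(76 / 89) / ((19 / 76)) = 304 / 89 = 3.42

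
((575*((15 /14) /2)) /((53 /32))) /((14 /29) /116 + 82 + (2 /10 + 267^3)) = 580290000 /59388938803957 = 0.00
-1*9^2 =-81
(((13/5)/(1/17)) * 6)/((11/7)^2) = 64974/605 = 107.40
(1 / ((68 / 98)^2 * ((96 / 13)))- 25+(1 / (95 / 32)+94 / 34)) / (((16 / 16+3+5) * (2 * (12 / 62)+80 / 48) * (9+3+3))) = -7065024403 / 90614678400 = -0.08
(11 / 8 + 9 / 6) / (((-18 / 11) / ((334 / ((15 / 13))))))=-549263 / 1080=-508.58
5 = 5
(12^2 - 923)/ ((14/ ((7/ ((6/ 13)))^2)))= -12799.40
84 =84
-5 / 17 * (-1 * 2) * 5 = 50 / 17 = 2.94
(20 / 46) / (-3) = -10 / 69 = -0.14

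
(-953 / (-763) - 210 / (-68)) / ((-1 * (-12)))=112517 / 311304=0.36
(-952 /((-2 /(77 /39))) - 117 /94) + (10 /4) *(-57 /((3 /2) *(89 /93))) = 273835415 /326274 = 839.28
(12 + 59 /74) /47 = 947 /3478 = 0.27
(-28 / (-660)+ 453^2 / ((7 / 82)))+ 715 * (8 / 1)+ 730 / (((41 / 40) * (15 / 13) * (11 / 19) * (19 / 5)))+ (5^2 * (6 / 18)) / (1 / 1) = 38040047268 / 15785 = 2409885.79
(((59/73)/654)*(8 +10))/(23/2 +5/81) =28674/14903461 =0.00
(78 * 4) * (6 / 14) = 936 / 7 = 133.71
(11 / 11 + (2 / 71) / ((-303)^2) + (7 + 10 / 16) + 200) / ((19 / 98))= 533084460643 / 495401364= 1076.07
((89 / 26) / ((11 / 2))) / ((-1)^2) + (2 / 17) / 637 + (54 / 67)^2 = 680250755 / 534725191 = 1.27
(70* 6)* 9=3780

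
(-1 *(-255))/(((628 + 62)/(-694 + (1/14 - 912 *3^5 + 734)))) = -52735071/644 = -81886.76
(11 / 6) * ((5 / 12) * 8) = 55 / 9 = 6.11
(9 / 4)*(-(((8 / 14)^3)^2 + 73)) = -77332257 / 470596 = -164.33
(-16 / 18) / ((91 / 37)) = -296 / 819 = -0.36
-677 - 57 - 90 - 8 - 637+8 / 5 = -7337 / 5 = -1467.40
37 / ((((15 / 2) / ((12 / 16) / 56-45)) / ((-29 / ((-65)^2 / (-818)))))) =-1474120663 / 1183000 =-1246.09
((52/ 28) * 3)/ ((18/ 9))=39/ 14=2.79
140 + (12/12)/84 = 11761/84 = 140.01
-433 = -433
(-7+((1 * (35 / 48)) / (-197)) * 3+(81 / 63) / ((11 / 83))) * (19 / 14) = 12405499 / 3397856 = 3.65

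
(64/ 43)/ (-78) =-32/ 1677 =-0.02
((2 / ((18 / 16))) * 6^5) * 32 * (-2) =-884736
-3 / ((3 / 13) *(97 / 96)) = -1248 / 97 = -12.87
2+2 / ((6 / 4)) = 10 / 3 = 3.33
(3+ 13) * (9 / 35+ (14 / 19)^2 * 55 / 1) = 481.90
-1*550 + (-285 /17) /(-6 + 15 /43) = -753265 /1377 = -547.03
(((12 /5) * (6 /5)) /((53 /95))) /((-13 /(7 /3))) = -3192 /3445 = -0.93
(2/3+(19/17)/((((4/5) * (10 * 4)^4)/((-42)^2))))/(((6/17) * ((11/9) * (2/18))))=156898233/11264000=13.93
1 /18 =0.06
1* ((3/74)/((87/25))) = 25/2146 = 0.01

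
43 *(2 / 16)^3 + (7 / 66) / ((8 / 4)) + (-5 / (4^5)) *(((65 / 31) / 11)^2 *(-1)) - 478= -170699873791 / 357215232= -477.86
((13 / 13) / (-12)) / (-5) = 1 / 60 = 0.02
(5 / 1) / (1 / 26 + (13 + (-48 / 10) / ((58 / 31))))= 18850 / 39483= 0.48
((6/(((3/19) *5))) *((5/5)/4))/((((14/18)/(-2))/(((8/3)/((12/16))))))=-608/35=-17.37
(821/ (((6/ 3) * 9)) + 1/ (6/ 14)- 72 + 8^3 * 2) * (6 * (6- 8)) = -35998/ 3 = -11999.33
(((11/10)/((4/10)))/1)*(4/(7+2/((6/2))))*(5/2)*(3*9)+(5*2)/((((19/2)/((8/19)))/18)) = 1740735/16606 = 104.83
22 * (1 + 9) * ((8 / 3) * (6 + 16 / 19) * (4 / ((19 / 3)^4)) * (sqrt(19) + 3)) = 73.44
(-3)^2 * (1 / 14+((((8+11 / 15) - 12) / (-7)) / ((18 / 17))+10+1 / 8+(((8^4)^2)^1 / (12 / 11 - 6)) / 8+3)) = -1076503661 / 280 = -3844655.93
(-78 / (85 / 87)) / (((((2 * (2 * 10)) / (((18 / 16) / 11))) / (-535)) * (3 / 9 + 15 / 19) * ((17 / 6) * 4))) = 558735489 / 65105920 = 8.58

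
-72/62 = -36/31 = -1.16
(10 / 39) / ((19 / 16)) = 160 / 741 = 0.22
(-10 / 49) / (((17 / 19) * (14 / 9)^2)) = -7695 / 81634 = -0.09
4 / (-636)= -0.01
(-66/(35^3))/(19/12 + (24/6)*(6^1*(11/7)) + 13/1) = -792/26907125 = -0.00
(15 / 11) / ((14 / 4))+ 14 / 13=1468 / 1001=1.47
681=681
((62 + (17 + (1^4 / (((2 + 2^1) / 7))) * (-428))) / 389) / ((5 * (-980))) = 67 / 190610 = 0.00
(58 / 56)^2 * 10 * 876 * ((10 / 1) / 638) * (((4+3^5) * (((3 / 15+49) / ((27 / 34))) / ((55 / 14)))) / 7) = 1457842412 / 17787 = 81961.12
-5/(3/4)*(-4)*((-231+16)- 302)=-41360/3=-13786.67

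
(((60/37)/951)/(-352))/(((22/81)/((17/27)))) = -255/22707344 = -0.00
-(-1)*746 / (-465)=-746 / 465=-1.60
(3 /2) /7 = 0.21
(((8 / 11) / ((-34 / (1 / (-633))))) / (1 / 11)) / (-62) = -2 / 333591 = -0.00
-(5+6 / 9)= -17 / 3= -5.67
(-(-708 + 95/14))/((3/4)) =19634/21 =934.95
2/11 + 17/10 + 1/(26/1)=1373/715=1.92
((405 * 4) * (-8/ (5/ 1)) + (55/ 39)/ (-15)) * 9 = -303275/ 13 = -23328.85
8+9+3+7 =27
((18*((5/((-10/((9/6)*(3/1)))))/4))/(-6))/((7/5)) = 135/112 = 1.21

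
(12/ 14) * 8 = 48/ 7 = 6.86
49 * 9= 441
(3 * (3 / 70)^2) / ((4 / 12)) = 81 / 4900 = 0.02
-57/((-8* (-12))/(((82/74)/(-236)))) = 779/279424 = 0.00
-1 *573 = -573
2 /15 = 0.13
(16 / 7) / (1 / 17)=272 / 7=38.86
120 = 120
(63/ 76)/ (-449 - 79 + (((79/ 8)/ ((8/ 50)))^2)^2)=16515072/ 289072113107443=0.00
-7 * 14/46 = -49/23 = -2.13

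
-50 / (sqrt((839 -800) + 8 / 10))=-7.93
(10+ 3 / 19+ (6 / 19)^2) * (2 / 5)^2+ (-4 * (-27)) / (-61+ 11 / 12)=-1016948 / 6507025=-0.16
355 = 355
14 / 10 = 7 / 5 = 1.40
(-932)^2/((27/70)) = 60803680/27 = 2251988.15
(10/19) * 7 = 3.68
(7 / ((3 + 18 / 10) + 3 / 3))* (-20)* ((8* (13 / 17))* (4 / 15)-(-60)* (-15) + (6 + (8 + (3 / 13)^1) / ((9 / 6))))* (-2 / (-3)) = 91467040 / 6409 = 14271.66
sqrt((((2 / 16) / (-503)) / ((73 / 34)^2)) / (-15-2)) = sqrt(17102) / 73438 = 0.00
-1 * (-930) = 930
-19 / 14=-1.36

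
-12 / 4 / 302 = -3 / 302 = -0.01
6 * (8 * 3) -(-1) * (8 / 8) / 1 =145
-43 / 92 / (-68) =43 / 6256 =0.01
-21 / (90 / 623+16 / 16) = -13083 / 713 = -18.35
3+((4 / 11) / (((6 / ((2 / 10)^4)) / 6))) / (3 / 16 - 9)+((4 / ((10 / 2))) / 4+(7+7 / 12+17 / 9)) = 12.67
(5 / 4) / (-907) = -5 / 3628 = -0.00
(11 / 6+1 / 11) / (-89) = -127 / 5874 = -0.02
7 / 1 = 7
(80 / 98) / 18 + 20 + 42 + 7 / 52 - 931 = -19923781 / 22932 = -868.82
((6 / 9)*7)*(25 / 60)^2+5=5.81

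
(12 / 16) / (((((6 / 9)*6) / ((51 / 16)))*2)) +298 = 152729 / 512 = 298.30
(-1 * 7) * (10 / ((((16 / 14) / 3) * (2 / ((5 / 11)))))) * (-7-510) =172725 / 8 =21590.62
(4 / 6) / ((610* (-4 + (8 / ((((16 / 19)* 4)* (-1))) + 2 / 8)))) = -8 / 44835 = -0.00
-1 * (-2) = 2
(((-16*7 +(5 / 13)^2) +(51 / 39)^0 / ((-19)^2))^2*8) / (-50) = -186257750026384 / 93052452025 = -2001.64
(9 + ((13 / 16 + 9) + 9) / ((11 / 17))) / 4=6701 / 704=9.52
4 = 4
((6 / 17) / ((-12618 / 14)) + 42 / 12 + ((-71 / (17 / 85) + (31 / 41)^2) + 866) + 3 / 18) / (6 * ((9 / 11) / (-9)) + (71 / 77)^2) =61196129358595 / 36198685939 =1690.56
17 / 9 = 1.89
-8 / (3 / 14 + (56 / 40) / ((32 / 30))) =-896 / 171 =-5.24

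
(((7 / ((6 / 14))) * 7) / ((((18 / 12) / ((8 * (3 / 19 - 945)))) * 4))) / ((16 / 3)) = -513128 / 19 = -27006.74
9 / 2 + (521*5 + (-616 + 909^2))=1656549 / 2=828274.50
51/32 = 1.59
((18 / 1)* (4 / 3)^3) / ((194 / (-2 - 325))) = -6976 / 97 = -71.92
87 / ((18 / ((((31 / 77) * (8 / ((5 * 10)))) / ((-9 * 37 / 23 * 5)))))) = -41354 / 9615375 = -0.00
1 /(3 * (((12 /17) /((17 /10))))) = 289 /360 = 0.80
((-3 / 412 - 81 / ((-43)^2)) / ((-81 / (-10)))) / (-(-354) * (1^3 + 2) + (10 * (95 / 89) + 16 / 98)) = -282876265 / 48115820548872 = -0.00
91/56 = 13/8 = 1.62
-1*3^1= -3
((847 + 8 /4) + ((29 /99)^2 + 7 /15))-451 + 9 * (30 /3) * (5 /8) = 454.80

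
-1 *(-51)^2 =-2601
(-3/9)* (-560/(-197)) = -560/591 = -0.95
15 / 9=5 / 3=1.67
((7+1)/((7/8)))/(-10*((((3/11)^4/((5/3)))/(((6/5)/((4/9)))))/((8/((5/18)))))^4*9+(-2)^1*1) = -6022722992678130286592/1317470654648341197067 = -4.57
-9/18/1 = -1/2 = -0.50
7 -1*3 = 4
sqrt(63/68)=3 * sqrt(119)/34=0.96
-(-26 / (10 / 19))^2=-61009 / 25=-2440.36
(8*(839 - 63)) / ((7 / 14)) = 12416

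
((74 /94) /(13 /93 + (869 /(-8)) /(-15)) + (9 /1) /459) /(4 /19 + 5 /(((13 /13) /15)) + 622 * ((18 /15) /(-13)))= 1140345895 /160723229319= 0.01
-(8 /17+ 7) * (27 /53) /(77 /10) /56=-17145 /1942556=-0.01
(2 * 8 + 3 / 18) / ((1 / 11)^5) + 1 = 15621953 / 6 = 2603658.83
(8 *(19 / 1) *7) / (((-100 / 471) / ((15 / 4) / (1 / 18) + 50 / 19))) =-1757301 / 5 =-351460.20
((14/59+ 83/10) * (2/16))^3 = 1.22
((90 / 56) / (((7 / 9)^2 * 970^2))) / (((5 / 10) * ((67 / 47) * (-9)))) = -3807 / 8649129160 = -0.00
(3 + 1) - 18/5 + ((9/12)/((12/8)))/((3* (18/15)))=97/180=0.54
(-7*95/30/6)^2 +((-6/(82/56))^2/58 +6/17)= 15349445845/1074037968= 14.29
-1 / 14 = -0.07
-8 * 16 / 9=-128 / 9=-14.22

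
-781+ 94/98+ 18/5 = -190228/245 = -776.44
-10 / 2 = -5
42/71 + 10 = 752/71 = 10.59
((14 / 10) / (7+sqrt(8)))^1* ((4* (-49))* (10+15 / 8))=-45619 / 82+6517* sqrt(2) / 41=-331.54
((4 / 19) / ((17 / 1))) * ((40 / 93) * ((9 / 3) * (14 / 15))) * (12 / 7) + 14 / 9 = 142486 / 90117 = 1.58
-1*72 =-72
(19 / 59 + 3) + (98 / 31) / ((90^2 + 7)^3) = 3237414326343050 / 974527781907647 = 3.32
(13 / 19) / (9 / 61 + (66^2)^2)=793 / 21991719195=0.00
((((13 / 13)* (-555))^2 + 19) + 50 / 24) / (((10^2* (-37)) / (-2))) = 3696553 / 22200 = 166.51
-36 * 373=-13428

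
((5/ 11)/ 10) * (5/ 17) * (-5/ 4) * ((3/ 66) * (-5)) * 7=875/ 32912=0.03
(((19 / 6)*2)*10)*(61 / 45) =2318 / 27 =85.85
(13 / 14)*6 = 5.57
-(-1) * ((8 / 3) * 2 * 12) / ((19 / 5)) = 320 / 19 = 16.84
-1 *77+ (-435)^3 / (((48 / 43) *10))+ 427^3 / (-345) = -7599603.89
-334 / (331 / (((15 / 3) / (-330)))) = 167 / 10923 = 0.02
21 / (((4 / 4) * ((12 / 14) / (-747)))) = -36603 / 2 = -18301.50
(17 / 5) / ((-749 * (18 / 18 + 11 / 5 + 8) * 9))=-0.00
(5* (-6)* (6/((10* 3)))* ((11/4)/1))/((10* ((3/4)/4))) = -44/5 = -8.80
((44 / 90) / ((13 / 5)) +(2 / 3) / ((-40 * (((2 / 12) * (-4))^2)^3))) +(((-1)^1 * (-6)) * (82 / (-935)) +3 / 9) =-5452021 / 28005120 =-0.19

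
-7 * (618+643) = -8827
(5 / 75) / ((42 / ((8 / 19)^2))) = 32 / 113715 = 0.00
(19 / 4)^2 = 361 / 16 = 22.56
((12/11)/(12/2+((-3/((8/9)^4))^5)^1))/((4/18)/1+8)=-20752587082923245568/399863279083979798344103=-0.00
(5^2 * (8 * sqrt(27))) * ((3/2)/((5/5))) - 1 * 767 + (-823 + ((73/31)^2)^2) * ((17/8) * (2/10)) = -20385918247/18470420 + 900 * sqrt(3) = 455.14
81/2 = 40.50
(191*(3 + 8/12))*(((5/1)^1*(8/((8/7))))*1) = 73535/3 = 24511.67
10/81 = 0.12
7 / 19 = 0.37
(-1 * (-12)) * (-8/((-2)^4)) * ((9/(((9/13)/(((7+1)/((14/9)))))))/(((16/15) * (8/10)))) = -26325/56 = -470.09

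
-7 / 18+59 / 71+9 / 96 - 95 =-1931603 / 20448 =-94.46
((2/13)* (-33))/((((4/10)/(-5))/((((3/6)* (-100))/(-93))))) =13750/403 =34.12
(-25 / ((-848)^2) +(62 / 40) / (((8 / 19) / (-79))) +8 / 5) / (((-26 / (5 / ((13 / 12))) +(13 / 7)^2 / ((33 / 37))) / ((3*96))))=15133547184525 / 320911396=47158.02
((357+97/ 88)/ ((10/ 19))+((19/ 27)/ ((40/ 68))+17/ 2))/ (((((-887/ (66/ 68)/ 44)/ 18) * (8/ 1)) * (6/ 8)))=-180362083/ 1809480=-99.68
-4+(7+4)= 7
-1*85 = -85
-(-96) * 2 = 192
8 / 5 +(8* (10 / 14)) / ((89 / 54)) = 15784 / 3115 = 5.07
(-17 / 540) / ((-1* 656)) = 17 / 354240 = 0.00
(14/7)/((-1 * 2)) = -1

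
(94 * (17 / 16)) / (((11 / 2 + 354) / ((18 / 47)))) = 153 / 1438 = 0.11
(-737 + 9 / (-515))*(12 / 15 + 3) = -7211716 / 2575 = -2800.67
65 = 65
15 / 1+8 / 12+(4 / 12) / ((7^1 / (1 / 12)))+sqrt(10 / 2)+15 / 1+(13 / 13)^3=33.91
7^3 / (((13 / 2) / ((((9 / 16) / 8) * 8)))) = 3087 / 104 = 29.68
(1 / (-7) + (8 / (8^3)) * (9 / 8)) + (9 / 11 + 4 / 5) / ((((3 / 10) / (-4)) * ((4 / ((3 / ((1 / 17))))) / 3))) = -32540491 / 39424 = -825.40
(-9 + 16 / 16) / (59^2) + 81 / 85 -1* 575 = -169852594 / 295885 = -574.05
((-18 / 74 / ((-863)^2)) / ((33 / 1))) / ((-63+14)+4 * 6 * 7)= -3 / 36071396977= -0.00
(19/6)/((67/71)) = 1349/402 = 3.36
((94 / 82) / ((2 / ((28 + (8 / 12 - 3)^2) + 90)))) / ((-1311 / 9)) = -52217 / 107502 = -0.49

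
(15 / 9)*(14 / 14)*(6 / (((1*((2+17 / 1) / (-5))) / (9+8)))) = -44.74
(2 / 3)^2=0.44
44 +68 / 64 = 45.06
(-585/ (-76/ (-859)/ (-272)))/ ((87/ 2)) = 22780680/ 551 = 41344.25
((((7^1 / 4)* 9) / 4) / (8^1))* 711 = 44793 / 128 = 349.95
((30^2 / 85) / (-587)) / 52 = -45 / 129727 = -0.00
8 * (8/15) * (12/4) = 64/5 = 12.80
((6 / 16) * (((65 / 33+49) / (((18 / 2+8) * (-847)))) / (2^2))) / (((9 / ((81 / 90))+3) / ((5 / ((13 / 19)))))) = -79895 / 428283856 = -0.00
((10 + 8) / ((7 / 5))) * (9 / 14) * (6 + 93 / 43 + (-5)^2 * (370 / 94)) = 87225660 / 99029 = 880.81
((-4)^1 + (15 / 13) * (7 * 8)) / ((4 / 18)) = 3546 / 13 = 272.77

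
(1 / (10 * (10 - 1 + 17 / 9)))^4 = 6561 / 922368160000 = 0.00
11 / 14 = 0.79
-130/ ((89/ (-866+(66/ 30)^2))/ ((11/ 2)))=3078647/ 445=6918.31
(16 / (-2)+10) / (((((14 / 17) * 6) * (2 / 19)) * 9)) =323 / 756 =0.43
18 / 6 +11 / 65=3.17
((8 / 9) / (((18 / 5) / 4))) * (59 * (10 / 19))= 47200 / 1539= 30.67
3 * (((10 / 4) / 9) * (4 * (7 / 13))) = 70 / 39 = 1.79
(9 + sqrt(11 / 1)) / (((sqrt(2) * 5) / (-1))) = sqrt(2) * (-9 - sqrt(11)) / 10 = -1.74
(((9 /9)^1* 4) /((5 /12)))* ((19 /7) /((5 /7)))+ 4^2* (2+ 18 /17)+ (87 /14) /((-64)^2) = 2081853551 /24371200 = 85.42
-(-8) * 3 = 24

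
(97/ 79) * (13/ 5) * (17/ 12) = 21437/ 4740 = 4.52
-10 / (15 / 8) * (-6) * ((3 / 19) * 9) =45.47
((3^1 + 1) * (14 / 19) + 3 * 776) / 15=44288 / 285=155.40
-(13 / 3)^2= -169 / 9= -18.78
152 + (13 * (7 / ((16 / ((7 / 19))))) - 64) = 27389 / 304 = 90.10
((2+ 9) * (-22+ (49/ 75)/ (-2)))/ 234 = -36839/ 35100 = -1.05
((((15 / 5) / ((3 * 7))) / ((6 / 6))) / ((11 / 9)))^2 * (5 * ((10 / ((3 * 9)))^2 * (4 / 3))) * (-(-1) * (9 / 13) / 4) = 500 / 231231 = 0.00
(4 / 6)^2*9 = 4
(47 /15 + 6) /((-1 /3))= -137 /5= -27.40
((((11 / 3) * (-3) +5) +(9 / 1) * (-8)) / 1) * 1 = -78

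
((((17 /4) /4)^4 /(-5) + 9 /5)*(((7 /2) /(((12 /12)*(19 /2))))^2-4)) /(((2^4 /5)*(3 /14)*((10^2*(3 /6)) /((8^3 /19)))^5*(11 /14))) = -9677193697296384 /19204275642578125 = -0.50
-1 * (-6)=6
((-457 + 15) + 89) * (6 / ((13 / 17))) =-36006 / 13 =-2769.69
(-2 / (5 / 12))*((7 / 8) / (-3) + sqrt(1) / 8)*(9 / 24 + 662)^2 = 350992.51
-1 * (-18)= 18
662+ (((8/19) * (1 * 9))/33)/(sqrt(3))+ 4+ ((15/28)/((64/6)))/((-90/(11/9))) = 8 * sqrt(3)/209+ 10741237/16128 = 666.07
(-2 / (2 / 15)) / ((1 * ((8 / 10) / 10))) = -375 / 2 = -187.50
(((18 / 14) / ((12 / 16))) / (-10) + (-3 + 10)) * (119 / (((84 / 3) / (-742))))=-215339 / 10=-21533.90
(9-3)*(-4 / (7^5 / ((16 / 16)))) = -24 / 16807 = -0.00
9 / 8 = 1.12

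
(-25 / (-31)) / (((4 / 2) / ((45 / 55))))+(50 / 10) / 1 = 3635 / 682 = 5.33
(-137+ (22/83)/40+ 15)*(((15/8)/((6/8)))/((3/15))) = -1012545/664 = -1524.92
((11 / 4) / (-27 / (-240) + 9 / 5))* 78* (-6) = -11440 / 17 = -672.94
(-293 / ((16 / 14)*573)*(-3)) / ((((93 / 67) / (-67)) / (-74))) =340656743 / 71052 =4794.47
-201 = -201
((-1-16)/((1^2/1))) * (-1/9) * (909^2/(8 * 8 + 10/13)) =20289789/842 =24097.14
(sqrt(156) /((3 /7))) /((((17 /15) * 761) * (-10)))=-7 * sqrt(39) /12937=-0.00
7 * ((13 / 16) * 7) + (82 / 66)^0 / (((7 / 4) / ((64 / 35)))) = 160161 / 3920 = 40.86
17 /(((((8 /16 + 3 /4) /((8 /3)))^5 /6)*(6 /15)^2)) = 285212672 /10125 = 28169.15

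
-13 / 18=-0.72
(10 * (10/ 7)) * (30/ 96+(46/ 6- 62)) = -771.73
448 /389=1.15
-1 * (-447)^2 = -199809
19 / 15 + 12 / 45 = 23 / 15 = 1.53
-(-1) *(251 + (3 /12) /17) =17069 /68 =251.01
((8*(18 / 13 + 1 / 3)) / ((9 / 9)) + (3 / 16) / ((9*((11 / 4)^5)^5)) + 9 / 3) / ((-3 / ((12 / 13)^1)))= -283002519241307941147957854140 / 54931959132979047075207937257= -5.15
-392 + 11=-381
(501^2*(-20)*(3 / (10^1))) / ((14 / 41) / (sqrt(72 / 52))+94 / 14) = -7496056010646 / 33357535+63536887134*sqrt(26) / 33357535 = -215006.30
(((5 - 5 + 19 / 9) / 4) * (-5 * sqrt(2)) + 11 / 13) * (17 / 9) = 187 / 117 - 1615 * sqrt(2) / 324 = -5.45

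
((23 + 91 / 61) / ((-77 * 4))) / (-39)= 249 / 122122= 0.00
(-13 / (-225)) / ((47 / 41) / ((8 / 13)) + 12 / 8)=4264 / 248175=0.02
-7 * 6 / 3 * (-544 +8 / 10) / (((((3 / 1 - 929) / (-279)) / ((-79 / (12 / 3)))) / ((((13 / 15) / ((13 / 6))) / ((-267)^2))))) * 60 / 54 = -46560388 / 165034035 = -0.28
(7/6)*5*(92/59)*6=3220/59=54.58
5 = 5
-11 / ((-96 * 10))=11 / 960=0.01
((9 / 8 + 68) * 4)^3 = 21139047.12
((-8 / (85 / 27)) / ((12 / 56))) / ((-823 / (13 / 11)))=13104 / 769505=0.02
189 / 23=8.22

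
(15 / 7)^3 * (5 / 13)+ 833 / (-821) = 10140028 / 3660839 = 2.77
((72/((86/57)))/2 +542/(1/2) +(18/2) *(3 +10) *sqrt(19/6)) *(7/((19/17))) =4641 *sqrt(114)/38 +5668922/817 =8242.71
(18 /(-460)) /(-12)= 0.00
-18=-18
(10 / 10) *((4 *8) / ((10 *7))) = 16 / 35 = 0.46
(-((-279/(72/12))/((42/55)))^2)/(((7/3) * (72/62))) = -90117775/65856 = -1368.41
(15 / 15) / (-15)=-1 / 15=-0.07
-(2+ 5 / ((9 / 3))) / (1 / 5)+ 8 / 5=-251 / 15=-16.73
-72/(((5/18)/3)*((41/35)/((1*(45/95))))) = -244944/779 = -314.43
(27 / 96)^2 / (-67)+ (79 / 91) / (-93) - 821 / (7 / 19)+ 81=-1246866491839 / 580629504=-2147.44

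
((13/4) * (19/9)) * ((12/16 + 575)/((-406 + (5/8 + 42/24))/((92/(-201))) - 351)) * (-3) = -26166686/1172079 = -22.33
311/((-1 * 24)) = -311/24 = -12.96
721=721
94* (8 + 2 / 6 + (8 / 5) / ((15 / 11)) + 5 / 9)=212816 / 225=945.85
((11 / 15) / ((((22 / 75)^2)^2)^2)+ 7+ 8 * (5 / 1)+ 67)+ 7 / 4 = 67319387210447 / 4988715776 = 13494.33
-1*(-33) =33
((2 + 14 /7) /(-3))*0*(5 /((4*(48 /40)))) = 0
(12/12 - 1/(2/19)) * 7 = -119/2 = -59.50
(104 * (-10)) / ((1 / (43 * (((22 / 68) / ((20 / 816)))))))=-590304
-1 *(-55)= 55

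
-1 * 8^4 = -4096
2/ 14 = 0.14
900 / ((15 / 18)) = 1080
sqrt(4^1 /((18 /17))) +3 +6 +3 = sqrt(34) /3 +12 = 13.94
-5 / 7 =-0.71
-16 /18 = -0.89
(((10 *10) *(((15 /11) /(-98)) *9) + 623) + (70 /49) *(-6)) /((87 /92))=29847284 /46893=636.50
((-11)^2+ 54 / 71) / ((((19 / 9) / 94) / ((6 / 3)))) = 769860 / 71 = 10843.10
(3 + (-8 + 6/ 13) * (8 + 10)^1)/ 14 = -1725/ 182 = -9.48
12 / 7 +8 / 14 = 16 / 7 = 2.29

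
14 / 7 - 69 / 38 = 7 / 38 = 0.18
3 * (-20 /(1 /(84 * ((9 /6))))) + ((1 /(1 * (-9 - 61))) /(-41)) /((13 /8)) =-141031796 /18655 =-7560.00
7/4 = 1.75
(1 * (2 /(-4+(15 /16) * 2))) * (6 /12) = -0.47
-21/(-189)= 1/9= 0.11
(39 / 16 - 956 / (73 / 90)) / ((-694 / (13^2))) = 232171017 / 810592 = 286.42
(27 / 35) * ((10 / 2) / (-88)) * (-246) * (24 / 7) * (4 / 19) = 79704 / 10241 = 7.78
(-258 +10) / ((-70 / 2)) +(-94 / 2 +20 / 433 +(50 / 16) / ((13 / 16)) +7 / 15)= -21014768 / 591045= -35.56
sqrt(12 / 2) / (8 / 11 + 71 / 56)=616 * sqrt(6) / 1229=1.23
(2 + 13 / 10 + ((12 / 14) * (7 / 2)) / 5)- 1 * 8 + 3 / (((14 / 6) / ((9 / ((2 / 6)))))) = 2143 / 70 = 30.61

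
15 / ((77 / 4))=60 / 77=0.78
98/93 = 1.05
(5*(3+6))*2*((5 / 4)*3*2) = 675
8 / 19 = 0.42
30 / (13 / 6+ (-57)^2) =180 / 19507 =0.01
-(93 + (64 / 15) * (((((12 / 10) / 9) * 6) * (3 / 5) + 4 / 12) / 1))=-108529 / 1125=-96.47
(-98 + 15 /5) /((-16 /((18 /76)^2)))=405 /1216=0.33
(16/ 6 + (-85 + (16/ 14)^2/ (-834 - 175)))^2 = 149135850470161/ 21999712329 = 6778.99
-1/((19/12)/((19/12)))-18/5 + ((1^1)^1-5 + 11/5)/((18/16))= -31/5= -6.20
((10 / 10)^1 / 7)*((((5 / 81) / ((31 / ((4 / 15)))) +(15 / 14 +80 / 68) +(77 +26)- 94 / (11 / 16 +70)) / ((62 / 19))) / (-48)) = -1334545247279 / 14080472917056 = -0.09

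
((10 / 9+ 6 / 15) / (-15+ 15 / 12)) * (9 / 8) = -34 / 275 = -0.12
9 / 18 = 1 / 2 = 0.50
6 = 6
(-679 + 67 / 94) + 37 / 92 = -2931175 / 4324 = -677.89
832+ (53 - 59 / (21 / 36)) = 5487 / 7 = 783.86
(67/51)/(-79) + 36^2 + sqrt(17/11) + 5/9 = sqrt(187)/11 + 15671266/12087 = 1297.78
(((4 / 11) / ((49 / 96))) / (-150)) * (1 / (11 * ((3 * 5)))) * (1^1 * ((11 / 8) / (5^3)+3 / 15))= -1688 / 277921875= -0.00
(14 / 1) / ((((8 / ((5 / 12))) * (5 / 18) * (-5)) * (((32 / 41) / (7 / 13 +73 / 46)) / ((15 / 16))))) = -3282993 / 2449408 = -1.34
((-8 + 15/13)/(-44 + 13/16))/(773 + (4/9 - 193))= 1602/5865899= 0.00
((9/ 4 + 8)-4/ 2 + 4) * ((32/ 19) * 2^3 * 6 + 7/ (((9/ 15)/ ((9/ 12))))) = 333641/ 304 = 1097.50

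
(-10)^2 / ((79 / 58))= 5800 / 79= 73.42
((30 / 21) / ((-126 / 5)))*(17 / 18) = -425 / 7938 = -0.05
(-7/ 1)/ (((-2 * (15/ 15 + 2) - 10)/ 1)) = 7/ 16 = 0.44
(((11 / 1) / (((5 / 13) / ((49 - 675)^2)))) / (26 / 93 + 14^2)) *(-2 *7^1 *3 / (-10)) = 54721368702 / 228175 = 239821.93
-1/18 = -0.06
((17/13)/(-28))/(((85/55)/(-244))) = 671/91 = 7.37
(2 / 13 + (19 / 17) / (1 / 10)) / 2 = 1252 / 221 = 5.67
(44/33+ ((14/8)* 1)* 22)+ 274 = 1883/6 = 313.83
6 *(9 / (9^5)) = 2 / 2187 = 0.00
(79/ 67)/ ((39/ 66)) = 1738/ 871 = 2.00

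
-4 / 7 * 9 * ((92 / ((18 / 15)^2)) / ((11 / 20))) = -46000 / 77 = -597.40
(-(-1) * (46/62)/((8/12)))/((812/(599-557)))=207/3596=0.06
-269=-269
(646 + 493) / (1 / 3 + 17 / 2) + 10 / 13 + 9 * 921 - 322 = 5578635 / 689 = 8096.71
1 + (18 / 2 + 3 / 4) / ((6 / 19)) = 255 / 8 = 31.88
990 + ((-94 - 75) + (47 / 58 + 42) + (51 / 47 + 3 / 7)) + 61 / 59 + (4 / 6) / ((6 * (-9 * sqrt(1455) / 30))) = 975378669 / 1125838 - 2 * sqrt(1455) / 7857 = 866.35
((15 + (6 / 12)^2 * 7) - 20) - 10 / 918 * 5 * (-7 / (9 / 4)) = -3.08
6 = 6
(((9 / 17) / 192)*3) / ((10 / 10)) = 0.01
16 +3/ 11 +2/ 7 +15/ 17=22830/ 1309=17.44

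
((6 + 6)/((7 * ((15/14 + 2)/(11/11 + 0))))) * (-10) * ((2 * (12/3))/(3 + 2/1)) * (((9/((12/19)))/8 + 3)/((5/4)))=-7344/215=-34.16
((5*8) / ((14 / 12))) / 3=80 / 7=11.43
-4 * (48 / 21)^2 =-1024 / 49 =-20.90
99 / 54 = 11 / 6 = 1.83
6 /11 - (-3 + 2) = 17 /11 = 1.55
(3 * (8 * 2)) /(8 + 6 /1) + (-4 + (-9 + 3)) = -46 /7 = -6.57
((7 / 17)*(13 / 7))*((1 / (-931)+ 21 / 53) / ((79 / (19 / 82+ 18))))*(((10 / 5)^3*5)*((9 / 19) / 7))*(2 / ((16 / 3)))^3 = 230208255225 / 23126879359808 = 0.01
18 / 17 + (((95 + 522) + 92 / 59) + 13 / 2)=1255993 / 2006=626.12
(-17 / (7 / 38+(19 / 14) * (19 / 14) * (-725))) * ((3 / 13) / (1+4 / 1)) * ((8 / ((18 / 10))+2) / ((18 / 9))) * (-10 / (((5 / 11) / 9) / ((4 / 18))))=-80781008 / 969557355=-0.08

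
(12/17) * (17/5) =12/5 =2.40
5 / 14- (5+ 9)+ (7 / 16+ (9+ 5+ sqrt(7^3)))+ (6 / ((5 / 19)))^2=539.15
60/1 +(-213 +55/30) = -907/6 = -151.17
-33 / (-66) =1 / 2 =0.50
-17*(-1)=17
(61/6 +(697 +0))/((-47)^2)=4243/13254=0.32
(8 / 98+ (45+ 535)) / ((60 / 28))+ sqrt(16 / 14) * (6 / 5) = 12 * sqrt(14) / 35+ 28424 / 105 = 271.99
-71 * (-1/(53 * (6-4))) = 71/106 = 0.67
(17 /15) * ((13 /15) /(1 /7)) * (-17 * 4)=-105196 /225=-467.54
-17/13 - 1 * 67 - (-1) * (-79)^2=80245/13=6172.69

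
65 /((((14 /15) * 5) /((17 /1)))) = 3315 /14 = 236.79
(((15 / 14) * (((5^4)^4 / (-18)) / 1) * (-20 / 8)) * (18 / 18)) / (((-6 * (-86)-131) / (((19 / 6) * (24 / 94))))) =14495849609375 / 303996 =47684343.25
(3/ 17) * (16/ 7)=48/ 119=0.40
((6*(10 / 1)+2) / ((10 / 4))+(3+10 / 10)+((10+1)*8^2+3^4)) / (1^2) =4069 / 5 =813.80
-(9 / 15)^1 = -3 / 5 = -0.60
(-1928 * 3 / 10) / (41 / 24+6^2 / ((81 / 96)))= -23136 / 1775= -13.03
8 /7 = 1.14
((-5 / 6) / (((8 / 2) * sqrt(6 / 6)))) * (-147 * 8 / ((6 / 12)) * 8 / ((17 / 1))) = 3920 / 17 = 230.59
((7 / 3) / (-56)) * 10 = -5 / 12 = -0.42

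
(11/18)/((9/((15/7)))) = 55/378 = 0.15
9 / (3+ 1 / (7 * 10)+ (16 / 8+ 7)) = 630 / 841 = 0.75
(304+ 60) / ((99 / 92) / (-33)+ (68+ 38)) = 33488 / 9749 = 3.44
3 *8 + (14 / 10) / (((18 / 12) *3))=1094 / 45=24.31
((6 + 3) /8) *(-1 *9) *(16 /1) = -162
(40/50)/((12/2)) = 0.13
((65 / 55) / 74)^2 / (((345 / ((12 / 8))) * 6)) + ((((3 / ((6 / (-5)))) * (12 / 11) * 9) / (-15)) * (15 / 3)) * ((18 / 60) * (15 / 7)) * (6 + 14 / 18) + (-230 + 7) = -1199171058497 / 6400677360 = -187.35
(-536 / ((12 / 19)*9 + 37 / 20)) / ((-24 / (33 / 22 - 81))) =-674690 / 2863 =-235.66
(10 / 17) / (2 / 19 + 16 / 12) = 285 / 697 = 0.41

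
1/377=0.00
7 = 7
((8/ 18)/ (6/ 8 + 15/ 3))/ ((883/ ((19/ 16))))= 19/ 182781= 0.00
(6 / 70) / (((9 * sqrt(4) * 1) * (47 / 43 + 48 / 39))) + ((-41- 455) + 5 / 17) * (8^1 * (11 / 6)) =-33715743337 / 4637430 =-7270.35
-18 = -18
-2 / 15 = -0.13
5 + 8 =13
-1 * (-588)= 588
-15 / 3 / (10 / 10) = -5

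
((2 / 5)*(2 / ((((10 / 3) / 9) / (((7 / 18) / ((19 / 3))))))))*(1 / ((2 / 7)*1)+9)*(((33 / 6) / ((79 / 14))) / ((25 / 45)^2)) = 5.24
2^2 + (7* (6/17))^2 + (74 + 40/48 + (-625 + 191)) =-605275/1734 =-349.06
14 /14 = 1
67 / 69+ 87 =6070 / 69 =87.97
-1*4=-4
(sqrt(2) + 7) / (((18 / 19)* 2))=19* sqrt(2) / 36 + 133 / 36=4.44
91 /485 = 0.19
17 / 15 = 1.13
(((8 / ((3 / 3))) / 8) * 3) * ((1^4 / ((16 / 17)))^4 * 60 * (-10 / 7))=-18792225 / 57344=-327.71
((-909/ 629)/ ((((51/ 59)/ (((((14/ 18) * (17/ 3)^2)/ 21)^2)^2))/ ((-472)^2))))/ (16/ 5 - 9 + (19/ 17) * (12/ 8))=5447532530258410880/ 30145575669579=180707.53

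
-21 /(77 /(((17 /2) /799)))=-3 /1034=-0.00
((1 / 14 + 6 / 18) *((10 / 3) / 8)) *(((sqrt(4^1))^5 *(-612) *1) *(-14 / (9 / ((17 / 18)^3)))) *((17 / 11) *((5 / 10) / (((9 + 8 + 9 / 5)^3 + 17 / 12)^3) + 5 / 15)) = 43481348936963903331679284460 / 19501295474993280703363071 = 2229.66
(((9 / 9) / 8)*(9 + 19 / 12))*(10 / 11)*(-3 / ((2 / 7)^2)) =-44.20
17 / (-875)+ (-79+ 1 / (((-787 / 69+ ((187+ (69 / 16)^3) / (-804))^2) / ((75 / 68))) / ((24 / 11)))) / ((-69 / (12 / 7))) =20661364287463122661303 / 10603198166346999973375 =1.95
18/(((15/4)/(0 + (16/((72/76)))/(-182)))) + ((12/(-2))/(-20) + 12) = 32363/2730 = 11.85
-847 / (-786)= 847 / 786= 1.08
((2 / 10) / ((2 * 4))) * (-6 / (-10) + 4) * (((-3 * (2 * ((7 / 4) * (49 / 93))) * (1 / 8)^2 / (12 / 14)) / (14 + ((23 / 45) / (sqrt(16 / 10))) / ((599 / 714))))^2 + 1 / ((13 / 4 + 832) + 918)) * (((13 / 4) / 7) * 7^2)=4788838123719076417254983901 / 2940700441856250515905917747200 - 62077747158293724039 * sqrt(10) / 20966066176074793354526720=0.00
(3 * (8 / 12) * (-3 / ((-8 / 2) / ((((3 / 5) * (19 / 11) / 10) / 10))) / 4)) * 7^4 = 410571 / 44000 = 9.33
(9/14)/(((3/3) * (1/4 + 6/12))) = 6/7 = 0.86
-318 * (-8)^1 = 2544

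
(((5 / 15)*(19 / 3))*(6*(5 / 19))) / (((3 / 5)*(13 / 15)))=250 / 39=6.41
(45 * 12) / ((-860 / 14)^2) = 1323 / 9245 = 0.14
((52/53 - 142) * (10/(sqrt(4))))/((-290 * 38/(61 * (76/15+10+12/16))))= 61.73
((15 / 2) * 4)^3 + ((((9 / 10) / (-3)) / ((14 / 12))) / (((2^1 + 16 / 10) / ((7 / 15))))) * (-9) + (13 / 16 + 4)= 2160409 / 80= 27005.11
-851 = -851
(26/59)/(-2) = -13/59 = -0.22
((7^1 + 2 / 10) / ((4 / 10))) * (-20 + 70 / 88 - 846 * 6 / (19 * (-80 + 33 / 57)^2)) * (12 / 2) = -5785130943 / 2783099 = -2078.67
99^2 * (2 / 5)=19602 / 5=3920.40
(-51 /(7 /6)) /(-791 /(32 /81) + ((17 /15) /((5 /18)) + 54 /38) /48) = 4651200 /213023881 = 0.02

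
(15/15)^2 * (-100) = -100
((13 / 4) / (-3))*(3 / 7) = -13 / 28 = -0.46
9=9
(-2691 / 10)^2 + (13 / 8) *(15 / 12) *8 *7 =1813214 / 25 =72528.56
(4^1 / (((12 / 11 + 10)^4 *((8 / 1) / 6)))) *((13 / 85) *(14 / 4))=3996993 / 37660687520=0.00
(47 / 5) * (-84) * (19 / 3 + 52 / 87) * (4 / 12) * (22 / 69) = -1939784 / 3335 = -581.64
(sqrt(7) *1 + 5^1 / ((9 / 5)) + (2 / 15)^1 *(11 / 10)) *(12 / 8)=3 *sqrt(7) / 2 + 329 / 75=8.36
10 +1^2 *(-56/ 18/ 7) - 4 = 50/ 9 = 5.56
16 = 16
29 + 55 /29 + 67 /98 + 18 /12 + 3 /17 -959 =-22363181 /24157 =-925.74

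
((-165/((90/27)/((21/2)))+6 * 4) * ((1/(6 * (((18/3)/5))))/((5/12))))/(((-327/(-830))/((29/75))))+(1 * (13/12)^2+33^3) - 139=932263643/26160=35636.99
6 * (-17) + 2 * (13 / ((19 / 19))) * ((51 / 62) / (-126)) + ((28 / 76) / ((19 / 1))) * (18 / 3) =-47967341 / 470022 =-102.05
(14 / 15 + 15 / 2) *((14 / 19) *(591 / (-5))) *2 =-697774 / 475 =-1469.00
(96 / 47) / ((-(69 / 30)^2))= -9600 / 24863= -0.39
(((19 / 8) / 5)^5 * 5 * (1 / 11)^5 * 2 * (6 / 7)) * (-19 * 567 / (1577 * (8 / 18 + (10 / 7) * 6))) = -37906599591 / 38874052321280000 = -0.00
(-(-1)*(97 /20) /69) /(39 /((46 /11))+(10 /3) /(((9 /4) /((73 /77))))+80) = 67221 /86769310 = 0.00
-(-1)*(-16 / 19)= -16 / 19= -0.84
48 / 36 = 4 / 3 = 1.33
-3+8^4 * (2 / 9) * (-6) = -16393 / 3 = -5464.33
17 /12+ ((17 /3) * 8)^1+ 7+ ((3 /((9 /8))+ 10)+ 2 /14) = 5591 /84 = 66.56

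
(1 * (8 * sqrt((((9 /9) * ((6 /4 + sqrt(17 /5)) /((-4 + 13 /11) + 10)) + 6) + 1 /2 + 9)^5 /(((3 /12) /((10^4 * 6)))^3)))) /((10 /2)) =614400 * sqrt(2370) * (11 * sqrt(85) + 6205)^(5 /2) /493039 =191602190832.97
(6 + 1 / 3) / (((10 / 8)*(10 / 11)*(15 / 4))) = 1672 / 1125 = 1.49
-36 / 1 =-36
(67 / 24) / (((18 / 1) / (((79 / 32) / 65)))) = 5293 / 898560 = 0.01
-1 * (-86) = 86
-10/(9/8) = -80/9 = -8.89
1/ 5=0.20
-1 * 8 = -8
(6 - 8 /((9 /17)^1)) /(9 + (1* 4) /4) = -41 /45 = -0.91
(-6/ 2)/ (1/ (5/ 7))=-15/ 7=-2.14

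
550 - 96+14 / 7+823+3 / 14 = 17909 / 14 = 1279.21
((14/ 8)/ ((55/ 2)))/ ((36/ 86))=301/ 1980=0.15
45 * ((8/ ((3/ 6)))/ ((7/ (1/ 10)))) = 72/ 7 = 10.29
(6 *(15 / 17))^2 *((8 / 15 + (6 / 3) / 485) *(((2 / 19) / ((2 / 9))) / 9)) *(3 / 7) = 74520 / 219317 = 0.34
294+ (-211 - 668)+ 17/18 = -10513/18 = -584.06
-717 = -717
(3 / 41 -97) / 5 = -3974 / 205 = -19.39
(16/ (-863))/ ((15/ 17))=-272/ 12945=-0.02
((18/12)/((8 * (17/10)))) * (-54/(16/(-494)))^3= 4449112744635/8704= 511157254.67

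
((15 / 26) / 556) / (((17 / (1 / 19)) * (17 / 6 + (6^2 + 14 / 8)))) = 45 / 568485814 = 0.00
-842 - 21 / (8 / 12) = -1747 / 2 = -873.50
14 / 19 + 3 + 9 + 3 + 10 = 489 / 19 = 25.74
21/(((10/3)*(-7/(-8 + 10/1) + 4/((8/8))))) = 63/5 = 12.60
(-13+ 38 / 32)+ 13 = 1.19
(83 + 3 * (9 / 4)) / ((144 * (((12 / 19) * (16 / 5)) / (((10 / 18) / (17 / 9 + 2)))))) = 34105 / 774144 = 0.04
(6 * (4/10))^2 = 5.76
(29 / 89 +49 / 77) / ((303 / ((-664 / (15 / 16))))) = -3335936 / 1483185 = -2.25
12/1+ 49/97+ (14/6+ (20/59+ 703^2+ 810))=8499241793/17169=495034.18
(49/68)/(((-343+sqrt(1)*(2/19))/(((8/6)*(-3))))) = 931/110755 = 0.01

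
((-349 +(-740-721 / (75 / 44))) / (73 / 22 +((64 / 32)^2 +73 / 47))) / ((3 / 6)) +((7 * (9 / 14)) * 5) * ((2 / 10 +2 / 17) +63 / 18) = -11928159001 / 46782300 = -254.97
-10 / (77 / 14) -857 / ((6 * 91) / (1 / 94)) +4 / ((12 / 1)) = -282573 / 188188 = -1.50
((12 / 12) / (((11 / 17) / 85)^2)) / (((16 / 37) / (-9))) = -695312325 / 1936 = -359148.93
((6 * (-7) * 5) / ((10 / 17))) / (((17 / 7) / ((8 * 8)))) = -9408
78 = 78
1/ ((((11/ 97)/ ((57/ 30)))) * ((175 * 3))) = 1843/ 57750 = 0.03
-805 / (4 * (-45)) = 161 / 36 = 4.47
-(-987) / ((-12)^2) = 329 / 48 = 6.85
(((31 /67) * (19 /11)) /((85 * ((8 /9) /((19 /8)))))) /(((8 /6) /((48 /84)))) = 302157 /28064960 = 0.01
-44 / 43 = -1.02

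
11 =11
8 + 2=10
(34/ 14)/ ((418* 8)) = 17/ 23408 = 0.00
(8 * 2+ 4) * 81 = 1620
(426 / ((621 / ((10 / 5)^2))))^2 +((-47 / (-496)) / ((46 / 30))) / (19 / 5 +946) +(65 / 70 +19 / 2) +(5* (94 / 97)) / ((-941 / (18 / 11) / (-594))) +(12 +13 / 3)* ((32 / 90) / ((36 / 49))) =9953022859426552357 / 322443731960496720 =30.87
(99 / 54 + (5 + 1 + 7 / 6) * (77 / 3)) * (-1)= -1672 / 9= -185.78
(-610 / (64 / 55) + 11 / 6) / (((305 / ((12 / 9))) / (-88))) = 551639 / 2745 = 200.96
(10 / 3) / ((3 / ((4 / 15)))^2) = 32 / 1215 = 0.03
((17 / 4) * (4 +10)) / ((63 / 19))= 323 / 18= 17.94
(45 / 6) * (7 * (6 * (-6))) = -1890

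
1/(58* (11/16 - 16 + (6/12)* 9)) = -8/5017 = -0.00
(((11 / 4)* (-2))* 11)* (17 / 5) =-2057 / 10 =-205.70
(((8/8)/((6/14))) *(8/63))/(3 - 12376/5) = -40/333747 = -0.00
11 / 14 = 0.79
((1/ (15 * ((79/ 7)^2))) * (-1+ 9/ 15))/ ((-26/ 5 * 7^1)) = 7/ 1216995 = 0.00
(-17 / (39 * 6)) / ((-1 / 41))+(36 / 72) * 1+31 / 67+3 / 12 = 131423 / 31356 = 4.19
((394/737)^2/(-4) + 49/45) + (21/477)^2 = 23329916363/22886425815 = 1.02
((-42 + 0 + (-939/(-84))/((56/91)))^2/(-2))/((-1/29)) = 826642709/100352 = 8237.43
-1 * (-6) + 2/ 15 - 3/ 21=629/ 105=5.99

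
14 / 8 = 1.75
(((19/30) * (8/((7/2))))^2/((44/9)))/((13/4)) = 23104/175175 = 0.13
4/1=4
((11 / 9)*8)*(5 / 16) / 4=55 / 72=0.76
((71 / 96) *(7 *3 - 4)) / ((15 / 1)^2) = 1207 / 21600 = 0.06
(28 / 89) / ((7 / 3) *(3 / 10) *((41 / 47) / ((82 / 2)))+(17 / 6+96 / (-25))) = -24675 / 77786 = -0.32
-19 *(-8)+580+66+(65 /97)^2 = 7512607 /9409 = 798.45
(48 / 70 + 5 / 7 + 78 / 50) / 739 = 0.00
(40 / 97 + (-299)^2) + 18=8673683 / 97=89419.41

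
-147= -147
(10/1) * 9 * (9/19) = 810/19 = 42.63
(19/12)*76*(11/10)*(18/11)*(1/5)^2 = 8.66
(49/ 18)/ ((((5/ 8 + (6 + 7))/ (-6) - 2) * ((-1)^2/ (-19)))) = 7448/ 615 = 12.11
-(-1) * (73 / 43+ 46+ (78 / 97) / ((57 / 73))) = 3861607 / 79249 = 48.73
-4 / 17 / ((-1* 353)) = 4 / 6001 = 0.00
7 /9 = 0.78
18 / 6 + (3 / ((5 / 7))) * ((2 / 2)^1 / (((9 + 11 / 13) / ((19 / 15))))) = 11329 / 3200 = 3.54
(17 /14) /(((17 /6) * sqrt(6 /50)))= 5 * sqrt(3) /7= 1.24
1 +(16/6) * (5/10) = 7/3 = 2.33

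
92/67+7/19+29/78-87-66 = -14982139/99294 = -150.89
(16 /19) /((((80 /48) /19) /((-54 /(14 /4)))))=-148.11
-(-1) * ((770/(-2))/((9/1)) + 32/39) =-4909/117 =-41.96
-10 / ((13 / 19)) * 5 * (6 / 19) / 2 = -150 / 13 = -11.54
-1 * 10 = -10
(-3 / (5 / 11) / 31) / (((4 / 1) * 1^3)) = -33 / 620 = -0.05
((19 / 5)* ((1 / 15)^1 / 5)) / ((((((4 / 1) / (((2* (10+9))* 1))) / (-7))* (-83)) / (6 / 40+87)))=17689 / 5000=3.54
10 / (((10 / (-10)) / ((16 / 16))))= -10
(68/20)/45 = 17/225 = 0.08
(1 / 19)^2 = 1 / 361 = 0.00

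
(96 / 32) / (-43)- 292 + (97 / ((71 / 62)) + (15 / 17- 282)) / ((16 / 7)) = -313897779 / 830416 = -378.00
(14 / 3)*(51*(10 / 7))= 340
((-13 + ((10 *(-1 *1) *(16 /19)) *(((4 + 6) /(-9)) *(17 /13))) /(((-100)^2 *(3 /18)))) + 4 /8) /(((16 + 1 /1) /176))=-40731064 /314925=-129.34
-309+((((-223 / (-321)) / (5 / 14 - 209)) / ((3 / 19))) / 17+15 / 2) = -28835392309 / 95639382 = -301.50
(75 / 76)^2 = 5625 / 5776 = 0.97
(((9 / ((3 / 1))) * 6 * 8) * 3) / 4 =108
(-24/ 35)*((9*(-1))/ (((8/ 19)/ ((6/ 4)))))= 1539/ 70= 21.99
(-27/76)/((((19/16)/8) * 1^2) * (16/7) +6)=-378/6745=-0.06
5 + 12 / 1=17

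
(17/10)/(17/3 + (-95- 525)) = -51/18430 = -0.00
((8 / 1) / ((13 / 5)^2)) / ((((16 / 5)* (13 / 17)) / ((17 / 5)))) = 7225 / 4394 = 1.64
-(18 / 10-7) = 26 / 5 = 5.20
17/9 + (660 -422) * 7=15011/9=1667.89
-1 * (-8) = 8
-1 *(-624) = 624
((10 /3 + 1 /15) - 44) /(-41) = 203 /205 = 0.99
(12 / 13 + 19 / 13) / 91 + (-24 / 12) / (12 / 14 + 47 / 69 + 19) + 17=99332931 / 5867680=16.93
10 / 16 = 5 / 8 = 0.62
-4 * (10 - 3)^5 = -67228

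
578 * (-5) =-2890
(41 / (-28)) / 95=-0.02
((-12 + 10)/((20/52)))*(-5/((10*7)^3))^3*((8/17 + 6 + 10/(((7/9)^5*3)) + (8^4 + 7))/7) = 15307499181/1614170913380620000000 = 0.00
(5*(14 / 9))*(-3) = -70 / 3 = -23.33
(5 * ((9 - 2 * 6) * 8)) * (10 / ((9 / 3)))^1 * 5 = -2000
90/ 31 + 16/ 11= 4.36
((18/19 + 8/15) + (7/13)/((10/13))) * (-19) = -41.43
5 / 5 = 1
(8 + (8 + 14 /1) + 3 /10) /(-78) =-101 /260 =-0.39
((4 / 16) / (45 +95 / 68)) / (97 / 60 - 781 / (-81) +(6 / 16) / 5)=11016 / 23170951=0.00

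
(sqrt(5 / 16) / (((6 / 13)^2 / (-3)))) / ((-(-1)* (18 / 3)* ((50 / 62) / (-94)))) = 246233* sqrt(5) / 3600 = 152.94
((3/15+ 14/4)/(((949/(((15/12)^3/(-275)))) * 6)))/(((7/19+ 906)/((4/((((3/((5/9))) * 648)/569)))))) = -0.00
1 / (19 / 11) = 11 / 19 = 0.58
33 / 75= 11 / 25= 0.44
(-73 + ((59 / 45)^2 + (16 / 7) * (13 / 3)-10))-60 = -1862258 / 14175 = -131.38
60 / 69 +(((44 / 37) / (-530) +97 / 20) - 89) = -83.28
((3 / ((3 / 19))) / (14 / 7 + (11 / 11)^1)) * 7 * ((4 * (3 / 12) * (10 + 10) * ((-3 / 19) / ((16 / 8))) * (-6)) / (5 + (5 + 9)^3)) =420 / 2749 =0.15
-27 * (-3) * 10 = 810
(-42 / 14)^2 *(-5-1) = -54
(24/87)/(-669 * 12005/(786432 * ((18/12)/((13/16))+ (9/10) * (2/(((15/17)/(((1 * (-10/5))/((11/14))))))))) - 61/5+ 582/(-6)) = -125451632640/48272279292419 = -0.00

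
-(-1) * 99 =99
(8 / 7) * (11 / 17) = 88 / 119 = 0.74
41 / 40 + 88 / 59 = 2.52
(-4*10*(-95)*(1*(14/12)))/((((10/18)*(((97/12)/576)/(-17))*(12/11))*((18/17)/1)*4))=-202947360/97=-2092240.82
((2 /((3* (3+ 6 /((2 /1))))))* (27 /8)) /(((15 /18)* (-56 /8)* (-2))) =9 /280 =0.03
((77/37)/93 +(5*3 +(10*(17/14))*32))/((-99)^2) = 9721364/236076687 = 0.04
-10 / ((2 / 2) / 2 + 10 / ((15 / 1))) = -60 / 7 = -8.57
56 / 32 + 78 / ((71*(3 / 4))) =913 / 284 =3.21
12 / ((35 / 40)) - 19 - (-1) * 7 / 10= -321 / 70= -4.59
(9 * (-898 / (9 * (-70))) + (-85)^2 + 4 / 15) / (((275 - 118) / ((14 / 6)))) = 152000 / 1413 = 107.57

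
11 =11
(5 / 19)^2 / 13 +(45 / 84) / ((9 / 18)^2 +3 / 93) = 437674 / 229957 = 1.90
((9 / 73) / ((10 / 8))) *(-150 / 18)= -60 / 73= -0.82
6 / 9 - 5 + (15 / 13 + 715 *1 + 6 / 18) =9258 / 13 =712.15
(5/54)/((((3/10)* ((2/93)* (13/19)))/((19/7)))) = 279775/4914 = 56.93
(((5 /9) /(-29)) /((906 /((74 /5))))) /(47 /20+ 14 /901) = -666740 /5039918091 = -0.00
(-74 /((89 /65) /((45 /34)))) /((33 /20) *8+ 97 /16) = -8658000 /2331533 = -3.71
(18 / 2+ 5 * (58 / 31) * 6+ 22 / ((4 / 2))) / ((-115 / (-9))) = 4248 / 713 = 5.96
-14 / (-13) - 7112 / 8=-11543 / 13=-887.92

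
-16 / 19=-0.84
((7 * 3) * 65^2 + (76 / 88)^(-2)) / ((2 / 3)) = 96090627 / 722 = 133089.51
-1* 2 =-2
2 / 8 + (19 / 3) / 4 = 11 / 6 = 1.83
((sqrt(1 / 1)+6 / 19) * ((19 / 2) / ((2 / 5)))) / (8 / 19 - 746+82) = -2375 / 50432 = -0.05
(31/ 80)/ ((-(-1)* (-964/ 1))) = -0.00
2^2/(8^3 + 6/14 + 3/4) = 112/14369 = 0.01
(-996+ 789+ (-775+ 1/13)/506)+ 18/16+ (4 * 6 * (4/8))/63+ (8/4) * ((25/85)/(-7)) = -207.30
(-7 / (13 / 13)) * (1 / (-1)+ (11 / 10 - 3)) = 203 / 10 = 20.30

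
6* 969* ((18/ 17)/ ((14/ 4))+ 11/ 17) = 38646/ 7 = 5520.86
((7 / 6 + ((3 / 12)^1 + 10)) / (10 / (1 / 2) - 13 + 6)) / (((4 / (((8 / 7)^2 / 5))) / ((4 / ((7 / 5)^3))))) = 54800 / 655473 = 0.08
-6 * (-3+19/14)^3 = 36501/1372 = 26.60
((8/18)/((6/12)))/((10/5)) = 4/9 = 0.44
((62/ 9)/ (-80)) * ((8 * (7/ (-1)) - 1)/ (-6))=-589/ 720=-0.82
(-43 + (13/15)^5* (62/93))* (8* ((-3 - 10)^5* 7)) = 2021371141337912/2278125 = 887295974.25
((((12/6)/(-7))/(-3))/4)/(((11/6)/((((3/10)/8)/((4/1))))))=0.00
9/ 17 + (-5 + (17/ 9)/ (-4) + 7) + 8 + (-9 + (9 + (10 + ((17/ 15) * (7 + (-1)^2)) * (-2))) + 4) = 18127/ 3060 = 5.92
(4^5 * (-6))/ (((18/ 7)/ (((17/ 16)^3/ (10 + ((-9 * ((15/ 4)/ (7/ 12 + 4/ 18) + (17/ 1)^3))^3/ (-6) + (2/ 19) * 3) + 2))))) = -15936479881/ 80348789162174919768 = -0.00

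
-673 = -673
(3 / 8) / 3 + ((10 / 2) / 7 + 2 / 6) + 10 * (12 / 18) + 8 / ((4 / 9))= 1447 / 56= 25.84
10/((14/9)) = 45/7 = 6.43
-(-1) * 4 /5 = 4 /5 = 0.80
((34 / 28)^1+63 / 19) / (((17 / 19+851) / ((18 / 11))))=10845 / 1246322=0.01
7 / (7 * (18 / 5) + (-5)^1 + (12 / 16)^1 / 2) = 280 / 823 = 0.34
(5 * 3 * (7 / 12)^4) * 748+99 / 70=78658261 / 60480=1300.57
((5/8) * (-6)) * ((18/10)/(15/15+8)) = -3/4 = -0.75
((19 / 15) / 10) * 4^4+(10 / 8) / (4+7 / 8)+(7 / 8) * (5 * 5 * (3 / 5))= 45.81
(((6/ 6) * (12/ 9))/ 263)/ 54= 2/ 21303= 0.00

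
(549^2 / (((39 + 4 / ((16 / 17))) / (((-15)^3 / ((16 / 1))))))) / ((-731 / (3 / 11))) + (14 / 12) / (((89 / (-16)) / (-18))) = 273469605117 / 495229108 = 552.21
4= 4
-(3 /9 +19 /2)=-59 /6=-9.83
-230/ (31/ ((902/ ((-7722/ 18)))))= 18860/ 1209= 15.60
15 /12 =5 /4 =1.25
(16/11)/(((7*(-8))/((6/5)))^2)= 9/13475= 0.00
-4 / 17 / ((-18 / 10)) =20 / 153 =0.13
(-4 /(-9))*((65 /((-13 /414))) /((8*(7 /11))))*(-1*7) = 1265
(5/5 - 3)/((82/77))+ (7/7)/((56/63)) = -247/328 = -0.75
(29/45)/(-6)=-0.11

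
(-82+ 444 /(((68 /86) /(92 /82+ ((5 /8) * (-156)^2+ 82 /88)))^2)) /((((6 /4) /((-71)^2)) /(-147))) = -38178726447474702595381463 /470263112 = -81185883972703992.56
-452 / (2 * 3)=-226 / 3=-75.33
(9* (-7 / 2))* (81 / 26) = -5103 / 52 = -98.13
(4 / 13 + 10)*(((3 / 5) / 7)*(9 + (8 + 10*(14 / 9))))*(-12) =-157048 / 455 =-345.16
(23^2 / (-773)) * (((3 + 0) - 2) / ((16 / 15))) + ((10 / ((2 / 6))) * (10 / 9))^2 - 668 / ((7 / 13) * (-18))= 1179.39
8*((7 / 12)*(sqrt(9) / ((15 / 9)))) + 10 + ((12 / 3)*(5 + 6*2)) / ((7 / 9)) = 3704 / 35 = 105.83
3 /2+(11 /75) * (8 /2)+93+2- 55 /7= 93691 /1050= 89.23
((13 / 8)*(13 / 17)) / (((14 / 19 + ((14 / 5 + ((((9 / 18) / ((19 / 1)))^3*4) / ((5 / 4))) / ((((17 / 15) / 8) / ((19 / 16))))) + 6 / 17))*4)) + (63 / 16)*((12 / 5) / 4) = 46648219 / 19099680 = 2.44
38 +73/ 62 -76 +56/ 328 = -93169/ 2542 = -36.65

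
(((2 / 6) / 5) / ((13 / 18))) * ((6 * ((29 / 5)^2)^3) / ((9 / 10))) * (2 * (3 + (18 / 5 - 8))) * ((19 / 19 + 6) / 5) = -466341483664 / 5078125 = -91833.40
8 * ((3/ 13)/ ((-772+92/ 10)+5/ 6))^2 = 64800/ 88308225889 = 0.00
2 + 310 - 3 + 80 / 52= 4037 / 13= 310.54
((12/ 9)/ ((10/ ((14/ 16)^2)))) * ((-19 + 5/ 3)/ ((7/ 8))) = -91/ 45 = -2.02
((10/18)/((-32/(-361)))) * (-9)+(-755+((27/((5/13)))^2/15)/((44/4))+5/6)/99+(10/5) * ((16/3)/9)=-817236443/13068000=-62.54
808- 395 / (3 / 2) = 1634 / 3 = 544.67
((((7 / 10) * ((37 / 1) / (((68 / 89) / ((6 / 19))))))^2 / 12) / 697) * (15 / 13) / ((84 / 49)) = 11158320621 / 1210016088320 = 0.01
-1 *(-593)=593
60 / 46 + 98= 2284 / 23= 99.30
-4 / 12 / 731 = -1 / 2193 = -0.00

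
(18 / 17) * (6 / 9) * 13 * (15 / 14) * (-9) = -10530 / 119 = -88.49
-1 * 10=-10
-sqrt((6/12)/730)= -sqrt(365)/730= -0.03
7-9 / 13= 82 / 13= 6.31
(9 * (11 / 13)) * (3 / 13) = 297 / 169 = 1.76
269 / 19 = 14.16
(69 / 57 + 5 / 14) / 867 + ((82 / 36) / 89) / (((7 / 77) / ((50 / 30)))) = 43504726 / 92364111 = 0.47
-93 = -93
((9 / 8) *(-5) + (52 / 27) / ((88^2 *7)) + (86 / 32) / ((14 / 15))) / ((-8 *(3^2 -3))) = 2009179 / 35126784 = 0.06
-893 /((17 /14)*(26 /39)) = -18753 /17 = -1103.12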